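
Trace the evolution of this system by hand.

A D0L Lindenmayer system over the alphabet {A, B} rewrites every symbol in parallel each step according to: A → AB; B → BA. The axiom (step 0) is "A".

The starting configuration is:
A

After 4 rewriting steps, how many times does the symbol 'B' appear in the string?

8

[0] A
[1] AB
[2] ABBA
[3] ABBABAAB
[4] ABBABAABBAABABBA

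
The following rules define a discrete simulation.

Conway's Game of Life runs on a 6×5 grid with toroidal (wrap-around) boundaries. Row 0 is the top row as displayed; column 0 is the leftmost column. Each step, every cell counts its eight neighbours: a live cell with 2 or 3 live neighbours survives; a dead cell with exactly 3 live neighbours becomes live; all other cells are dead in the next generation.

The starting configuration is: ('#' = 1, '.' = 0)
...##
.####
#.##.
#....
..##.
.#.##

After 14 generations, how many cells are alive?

6

gen 0: ...##
.####
#.##.
#....
..##.
.#.##
gen 1: .#...
.#...
#....
.....
####.
#....
gen 2: ##...
##...
.....
#.#.#
###.#
#...#
gen 3: .....
##...
....#
..#.#
..#..
..##.
gen 4: .##..
#....
.#.##
.....
.##..
..##.
gen 5: .###.
#..##
#...#
##.#.
.###.
...#.
gen 6: ##...
.....
..#..
...#.
##.#.
....#
gen 7: #....
.#...
.....
.#.##
#.##.
..#.#
gen 8: ##...
.....
#.#..
##.##
#....
#.#.#
gen 9: ##..#
#....
#.##.
..##.
..#..
....#
gen 10: .#..#
..##.
..##.
....#
..#..
.#.##
gen 11: .#..#
.#..#
..#.#
..#..
#.#.#
.#.##
gen 12: .#..#
.##.#
###..
#.#.#
#.#.#
.#...
gen 13: .#.#.
....#
.....
..#..
..#.#
.####
gen 14: .#...
.....
.....
...#.
#...#
.#..#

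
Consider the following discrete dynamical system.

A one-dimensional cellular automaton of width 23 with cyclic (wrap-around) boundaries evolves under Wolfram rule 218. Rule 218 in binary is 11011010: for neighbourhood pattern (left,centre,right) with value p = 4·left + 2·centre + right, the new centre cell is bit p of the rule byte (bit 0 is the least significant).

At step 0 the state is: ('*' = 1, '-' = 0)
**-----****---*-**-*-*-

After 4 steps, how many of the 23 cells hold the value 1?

t=0: **-----****---*-**-*-*-
t=1: ***---******-*--**-----
t=2: ****-*******--*****---*
t=3: ****-***************-**
t=4: ****-***************-**

21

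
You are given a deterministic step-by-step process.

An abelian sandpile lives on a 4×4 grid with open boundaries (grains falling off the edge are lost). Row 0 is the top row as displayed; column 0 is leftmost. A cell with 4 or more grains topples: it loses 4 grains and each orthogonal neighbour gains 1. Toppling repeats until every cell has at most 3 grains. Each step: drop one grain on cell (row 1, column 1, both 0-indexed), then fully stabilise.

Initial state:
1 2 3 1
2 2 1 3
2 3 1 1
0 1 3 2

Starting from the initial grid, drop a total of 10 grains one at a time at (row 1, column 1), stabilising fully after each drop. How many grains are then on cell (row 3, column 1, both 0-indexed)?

0

t=0: 1 2 3 1
2 2 1 3
2 3 1 1
0 1 3 2
t=1: 1 2 3 1
2 3 1 3
2 3 1 1
0 1 3 2
t=2: 1 3 3 1
3 1 2 3
3 0 2 1
0 2 3 2
t=3: 1 3 3 1
3 2 2 3
3 0 2 1
0 2 3 2
t=4: 1 3 3 1
3 3 2 3
3 0 2 1
0 2 3 2
t=5: 3 1 1 3
1 3 1 0
0 2 3 2
1 2 3 2
t=6: 3 2 1 3
2 0 2 0
0 3 3 2
1 2 3 2
t=7: 3 2 1 3
2 1 2 0
0 3 3 2
1 2 3 2
t=8: 3 2 1 3
2 2 2 0
0 3 3 2
1 2 3 2
t=9: 3 2 1 3
2 3 2 0
0 3 3 2
1 2 3 2
t=10: 3 3 2 3
3 2 0 1
1 2 2 3
2 0 1 3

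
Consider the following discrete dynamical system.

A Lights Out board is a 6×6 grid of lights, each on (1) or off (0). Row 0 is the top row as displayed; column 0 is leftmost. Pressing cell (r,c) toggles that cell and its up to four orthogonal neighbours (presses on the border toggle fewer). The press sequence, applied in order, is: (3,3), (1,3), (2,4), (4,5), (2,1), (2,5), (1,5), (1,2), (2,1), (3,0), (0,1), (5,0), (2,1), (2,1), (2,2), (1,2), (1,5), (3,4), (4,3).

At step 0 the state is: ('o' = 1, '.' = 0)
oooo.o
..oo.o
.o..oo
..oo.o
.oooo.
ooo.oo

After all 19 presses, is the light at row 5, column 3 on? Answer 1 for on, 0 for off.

t=0: oooo.o
..oo.o
.o..oo
..oo.o
.oooo.
ooo.oo
t=1: oooo.o
..oo.o
.o.ooo
....oo
.oo.o.
ooo.oo
t=2: ooo..o
....oo
.o..oo
....oo
.oo.o.
ooo.oo
t=3: ooo..o
.....o
.o.o..
.....o
.oo.o.
ooo.oo
t=4: ooo..o
.....o
.o.o..
......
.oo..o
ooo.o.
t=5: ooo..o
.o...o
o.oo..
.o....
.oo..o
ooo.o.
t=6: ooo..o
.o....
o.oooo
.o...o
.oo..o
ooo.o.
t=7: ooo...
.o..oo
o.ooo.
.o...o
.oo..o
ooo.o.
t=8: oo....
..oooo
o..oo.
.o...o
.oo..o
ooo.o.
t=9: oo....
.ooooo
.oooo.
.....o
.oo..o
ooo.o.
t=10: oo....
.ooooo
ooooo.
oo...o
ooo..o
ooo.o.
t=11: ..o...
..oooo
ooooo.
oo...o
ooo..o
ooo.o.
t=12: ..o...
..oooo
ooooo.
oo...o
.oo..o
..o.o.
t=13: ..o...
.ooooo
...oo.
o....o
.oo..o
..o.o.
t=14: ..o...
..oooo
ooooo.
oo...o
.oo..o
..o.o.
t=15: ..o...
...ooo
o...o.
ooo..o
.oo..o
..o.o.
t=16: ......
.oo.oo
o.o.o.
ooo..o
.oo..o
..o.o.
t=17: .....o
.oo...
o.o.oo
ooo..o
.oo..o
..o.o.
t=18: .....o
.oo...
o.o..o
ooooo.
.oo.oo
..o.o.
t=19: .....o
.oo...
o.o..o
ooo.o.
.o.o.o
..ooo.

1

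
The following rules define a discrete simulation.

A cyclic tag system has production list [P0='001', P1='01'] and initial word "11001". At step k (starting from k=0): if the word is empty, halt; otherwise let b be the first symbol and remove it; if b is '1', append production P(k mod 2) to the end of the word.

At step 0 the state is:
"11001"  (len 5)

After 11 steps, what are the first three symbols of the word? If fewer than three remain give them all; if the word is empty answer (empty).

0) "11001"  (len 5)
1) "1001001"  (len 7)
2) "00100101"  (len 8)
3) "0100101"  (len 7)
4) "100101"  (len 6)
5) "00101001"  (len 8)
6) "0101001"  (len 7)
7) "101001"  (len 6)
8) "0100101"  (len 7)
9) "100101"  (len 6)
10) "0010101"  (len 7)
11) "010101"  (len 6)

010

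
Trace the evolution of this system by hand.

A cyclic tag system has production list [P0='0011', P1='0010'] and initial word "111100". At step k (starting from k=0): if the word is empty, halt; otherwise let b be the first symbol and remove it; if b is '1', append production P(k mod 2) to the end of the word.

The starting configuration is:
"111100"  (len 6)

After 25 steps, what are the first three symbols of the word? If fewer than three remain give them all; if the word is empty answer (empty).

0) "111100"  (len 6)
1) "111000011"  (len 9)
2) "110000110010"  (len 12)
3) "100001100100011"  (len 15)
4) "000011001000110010"  (len 18)
5) "00011001000110010"  (len 17)
6) "0011001000110010"  (len 16)
7) "011001000110010"  (len 15)
8) "11001000110010"  (len 14)
9) "10010001100100011"  (len 17)
10) "00100011001000110010"  (len 20)
11) "0100011001000110010"  (len 19)
12) "100011001000110010"  (len 18)
13) "000110010001100100011"  (len 21)
14) "00110010001100100011"  (len 20)
15) "0110010001100100011"  (len 19)
16) "110010001100100011"  (len 18)
17) "100100011001000110011"  (len 21)
18) "001000110010001100110010"  (len 24)
19) "01000110010001100110010"  (len 23)
20) "1000110010001100110010"  (len 22)
21) "0001100100011001100100011"  (len 25)
22) "001100100011001100100011"  (len 24)
23) "01100100011001100100011"  (len 23)
24) "1100100011001100100011"  (len 22)
25) "1001000110011001000110011"  (len 25)

100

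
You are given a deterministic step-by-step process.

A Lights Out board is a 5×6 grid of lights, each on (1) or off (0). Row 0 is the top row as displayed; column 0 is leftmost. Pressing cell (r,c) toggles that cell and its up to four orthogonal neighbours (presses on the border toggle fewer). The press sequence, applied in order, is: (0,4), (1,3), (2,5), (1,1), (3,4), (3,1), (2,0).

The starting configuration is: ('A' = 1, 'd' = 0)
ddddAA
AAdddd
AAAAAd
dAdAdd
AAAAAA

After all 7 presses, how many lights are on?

13

gen 0: ddddAA
AAdddd
AAAAAd
dAdAdd
AAAAAA
gen 1: dddAdd
AAddAd
AAAAAd
dAdAdd
AAAAAA
gen 2: dddddd
AAAAdd
AAAdAd
dAdAdd
AAAAAA
gen 3: dddddd
AAAAdA
AAAddA
dAdAdA
AAAAAA
gen 4: dAdddd
dddAdA
AdAddA
dAdAdA
AAAAAA
gen 5: dAdddd
dddAdA
AdAdAA
dAddAd
AAAAdA
gen 6: dAdddd
dddAdA
AAAdAA
AdAdAd
AdAAdA
gen 7: dAdddd
AddAdA
ddAdAA
ddAdAd
AdAAdA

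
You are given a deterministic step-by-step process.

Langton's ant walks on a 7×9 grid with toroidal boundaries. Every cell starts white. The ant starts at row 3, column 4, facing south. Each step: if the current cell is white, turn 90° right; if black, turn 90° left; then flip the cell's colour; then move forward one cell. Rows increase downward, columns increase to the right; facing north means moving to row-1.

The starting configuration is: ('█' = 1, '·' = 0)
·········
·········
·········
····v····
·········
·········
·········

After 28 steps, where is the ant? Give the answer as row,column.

[0] ·········
·········
·········
····v····
·········
·········
·········
[1] ·········
·········
·········
···<█····
·········
·········
·········
[2] ·········
·········
···^·····
···██····
·········
·········
·········
[3] ·········
·········
···█>····
···██····
·········
·········
·········
[4] ·········
·········
···██····
···█v····
·········
·········
·········
[5] ·········
·········
···██····
···█·>···
·········
·········
·········
[6] ·········
·········
···██····
···█·█···
·····v···
·········
·········
[7] ·········
·········
···██····
···█·█···
····<█···
·········
·········
[8] ·········
·········
···██····
···█^█···
····██···
·········
·········
[9] ·········
·········
···██····
···██>···
····██···
·········
·········
[10] ·········
·········
···██^···
···██····
····██···
·········
·········
[11] ·········
·········
···███>··
···██····
····██···
·········
·········
[12] ·········
·········
···████··
···██·v··
····██···
·········
·········
[13] ·········
·········
···████··
···██<█··
····██···
·········
·········
[14] ·········
·········
···██^█··
···████··
····██···
·········
·········
[15] ·········
·········
···█<·█··
···████··
····██···
·········
·········
[16] ·········
·········
···█··█··
···█v██··
····██···
·········
·········
[17] ·········
·········
···█··█··
···█·>█··
····██···
·········
·········
[18] ·········
·········
···█·^█··
···█··█··
····██···
·········
·········
[19] ·········
·········
···█·█>··
···█··█··
····██···
·········
·········
[20] ·········
······^··
···█·█···
···█··█··
····██···
·········
·········
[21] ·········
······█>·
···█·█···
···█··█··
····██···
·········
·········
[22] ·········
······██·
···█·█·v·
···█··█··
····██···
·········
·········
[23] ·········
······██·
···█·█<█·
···█··█··
····██···
·········
·········
[24] ·········
······^█·
···█·███·
···█··█··
····██···
·········
·········
[25] ·········
·····<·█·
···█·███·
···█··█··
····██···
·········
·········
[26] ·····^···
·····█·█·
···█·███·
···█··█··
····██···
·········
·········
[27] ·····█>··
·····█·█·
···█·███·
···█··█··
····██···
·········
·········
[28] ·····██··
·····█v█·
···█·███·
···█··█··
····██···
·········
·········

1,6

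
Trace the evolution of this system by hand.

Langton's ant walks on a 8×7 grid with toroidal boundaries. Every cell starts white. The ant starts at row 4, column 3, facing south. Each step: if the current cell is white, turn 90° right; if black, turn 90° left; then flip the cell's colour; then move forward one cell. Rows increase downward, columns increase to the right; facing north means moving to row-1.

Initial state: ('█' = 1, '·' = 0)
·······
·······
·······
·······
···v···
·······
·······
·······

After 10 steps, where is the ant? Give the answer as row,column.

t=0: ·······
·······
·······
·······
···v···
·······
·······
·······
t=1: ·······
·······
·······
·······
··<█···
·······
·······
·······
t=2: ·······
·······
·······
··^····
··██···
·······
·······
·······
t=3: ·······
·······
·······
··█>···
··██···
·······
·······
·······
t=4: ·······
·······
·······
··██···
··█v···
·······
·······
·······
t=5: ·······
·······
·······
··██···
··█·>··
·······
·······
·······
t=6: ·······
·······
·······
··██···
··█·█··
····v··
·······
·······
t=7: ·······
·······
·······
··██···
··█·█··
···<█··
·······
·······
t=8: ·······
·······
·······
··██···
··█^█··
···██··
·······
·······
t=9: ·······
·······
·······
··██···
··██>··
···██··
·······
·······
t=10: ·······
·······
·······
··██^··
··██···
···██··
·······
·······

3,4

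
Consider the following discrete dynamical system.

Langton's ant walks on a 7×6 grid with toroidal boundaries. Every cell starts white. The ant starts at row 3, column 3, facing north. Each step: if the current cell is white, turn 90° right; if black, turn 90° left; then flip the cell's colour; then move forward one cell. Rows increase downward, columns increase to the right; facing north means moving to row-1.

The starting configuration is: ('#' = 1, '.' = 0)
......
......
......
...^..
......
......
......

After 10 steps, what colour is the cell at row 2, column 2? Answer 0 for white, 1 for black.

step 0: ......
......
......
...^..
......
......
......
step 1: ......
......
......
...#>.
......
......
......
step 2: ......
......
......
...##.
....v.
......
......
step 3: ......
......
......
...##.
...<#.
......
......
step 4: ......
......
......
...^#.
...##.
......
......
step 5: ......
......
......
..<.#.
...##.
......
......
step 6: ......
......
..^...
..#.#.
...##.
......
......
step 7: ......
......
..#>..
..#.#.
...##.
......
......
step 8: ......
......
..##..
..#v#.
...##.
......
......
step 9: ......
......
..##..
..<##.
...##.
......
......
step 10: ......
......
..##..
...##.
..v##.
......
......

1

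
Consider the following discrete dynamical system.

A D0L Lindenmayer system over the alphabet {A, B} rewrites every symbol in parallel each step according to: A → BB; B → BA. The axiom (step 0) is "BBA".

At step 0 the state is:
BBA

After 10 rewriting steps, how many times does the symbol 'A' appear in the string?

[0] BBA
[1] BABABB
[2] BABBBABBBABA
[3] BABBBABABABBBABABABBBABB
[4] BABBBABABABBBABBBABBBABABABBBABBBABBBABABABBBABA
[5] BABBBABABABBBABBBABBBABABABBBABABABBBABABABBBABBBABBBABABABBBABABABBBABABABBBABBBABBBABABABBBABB
[6] BABBBABABABBBABBBABBBABABABBBABABABBBABABABBBABBBABBBABABA…BABABBBABBBABBBABABABBBABABABBBABABABBBABBBABBBABABABBBABA  (len 192)
[7] BABBBABABABBBABBBABBBABABABBBABABABBBABABABBBABBBABBBABABA…BABABBBABBBABBBABABABBBABABABBBABABABBBABBBABBBABABABBBABB  (len 384)
[8] BABBBABABABBBABBBABBBABABABBBABABABBBABABABBBABBBABBBABABA…BABABBBABBBABBBABABABBBABABABBBABABABBBABBBABBBABABABBBABA  (len 768)
[9] BABBBABABABBBABBBABBBABABABBBABABABBBABABABBBABBBABBBABABA…BABABBBABBBABBBABABABBBABABABBBABABABBBABBBABBBABABABBBABB  (len 1536)
[10] BABBBABABABBBABBBABBBABABABBBABABABBBABABABBBABBBABBBABABA…BABABBBABBBABBBABABABBBABABABBBABABABBBABBBABBBABABABBBABA  (len 3072)

1024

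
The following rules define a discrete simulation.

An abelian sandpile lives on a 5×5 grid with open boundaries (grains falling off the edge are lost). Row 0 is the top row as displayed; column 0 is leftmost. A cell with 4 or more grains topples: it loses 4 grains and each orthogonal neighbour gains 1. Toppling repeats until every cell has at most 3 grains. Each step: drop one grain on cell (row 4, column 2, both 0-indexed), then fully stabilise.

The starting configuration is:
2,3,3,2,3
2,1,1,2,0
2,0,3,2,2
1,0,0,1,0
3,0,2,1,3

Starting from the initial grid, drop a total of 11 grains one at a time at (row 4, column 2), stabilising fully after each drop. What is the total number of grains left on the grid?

k=0  2,3,3,2,3
2,1,1,2,0
2,0,3,2,2
1,0,0,1,0
3,0,2,1,3
k=1  2,3,3,2,3
2,1,1,2,0
2,0,3,2,2
1,0,0,1,0
3,0,3,1,3
k=2  2,3,3,2,3
2,1,1,2,0
2,0,3,2,2
1,0,1,1,0
3,1,0,2,3
k=3  2,3,3,2,3
2,1,1,2,0
2,0,3,2,2
1,0,1,1,0
3,1,1,2,3
k=4  2,3,3,2,3
2,1,1,2,0
2,0,3,2,2
1,0,1,1,0
3,1,2,2,3
k=5  2,3,3,2,3
2,1,1,2,0
2,0,3,2,2
1,0,1,1,0
3,1,3,2,3
k=6  2,3,3,2,3
2,1,1,2,0
2,0,3,2,2
1,0,2,1,0
3,2,0,3,3
k=7  2,3,3,2,3
2,1,1,2,0
2,0,3,2,2
1,0,2,1,0
3,2,1,3,3
k=8  2,3,3,2,3
2,1,1,2,0
2,0,3,2,2
1,0,2,1,0
3,2,2,3,3
k=9  2,3,3,2,3
2,1,1,2,0
2,0,3,2,2
1,0,2,1,0
3,2,3,3,3
k=10  2,3,3,2,3
2,1,1,2,0
2,0,3,2,2
1,0,3,2,1
3,3,1,1,0
k=11  2,3,3,2,3
2,1,1,2,0
2,0,3,2,2
1,0,3,2,1
3,3,2,1,0

44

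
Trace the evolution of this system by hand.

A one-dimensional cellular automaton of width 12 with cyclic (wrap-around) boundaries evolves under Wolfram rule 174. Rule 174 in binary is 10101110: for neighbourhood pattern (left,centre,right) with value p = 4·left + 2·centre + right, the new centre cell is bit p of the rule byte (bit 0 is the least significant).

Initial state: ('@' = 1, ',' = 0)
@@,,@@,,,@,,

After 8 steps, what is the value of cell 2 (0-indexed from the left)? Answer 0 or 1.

1

0) @@,,@@,,,@,,
1) @,,@@,,,@@,@
2) ,,@@,,,@@,@@
3) ,@@,,,@@,@@,
4) @@,,,@@,@@,,
5) @,,,@@,@@,,@
6) ,,,@@,@@,,@@
7) ,,@@,@@,,@@,
8) ,@@,@@,,@@,,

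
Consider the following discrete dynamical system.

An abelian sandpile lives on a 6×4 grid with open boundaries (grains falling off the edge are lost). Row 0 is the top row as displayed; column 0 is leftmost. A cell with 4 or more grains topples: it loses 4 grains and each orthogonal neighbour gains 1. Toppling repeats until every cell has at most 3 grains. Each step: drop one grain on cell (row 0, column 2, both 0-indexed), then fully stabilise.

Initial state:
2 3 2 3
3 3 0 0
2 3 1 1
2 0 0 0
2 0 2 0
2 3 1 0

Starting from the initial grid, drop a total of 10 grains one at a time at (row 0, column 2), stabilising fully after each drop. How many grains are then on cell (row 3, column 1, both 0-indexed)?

1

k=0  2 3 2 3
3 3 0 0
2 3 1 1
2 0 0 0
2 0 2 0
2 3 1 0
k=1  2 3 3 3
3 3 0 0
2 3 1 1
2 0 0 0
2 0 2 0
2 3 1 0
k=2  0 2 2 0
2 2 2 1
0 1 2 1
3 1 0 0
2 0 2 0
2 3 1 0
k=3  0 2 3 0
2 2 2 1
0 1 2 1
3 1 0 0
2 0 2 0
2 3 1 0
k=4  0 3 0 1
2 2 3 1
0 1 2 1
3 1 0 0
2 0 2 0
2 3 1 0
k=5  0 3 1 1
2 2 3 1
0 1 2 1
3 1 0 0
2 0 2 0
2 3 1 0
k=6  0 3 2 1
2 2 3 1
0 1 2 1
3 1 0 0
2 0 2 0
2 3 1 0
k=7  0 3 3 1
2 2 3 1
0 1 2 1
3 1 0 0
2 0 2 0
2 3 1 0
k=8  1 1 2 2
3 0 1 2
0 2 3 1
3 1 0 0
2 0 2 0
2 3 1 0
k=9  1 1 3 2
3 0 1 2
0 2 3 1
3 1 0 0
2 0 2 0
2 3 1 0
k=10  1 2 0 3
3 0 2 2
0 2 3 1
3 1 0 0
2 0 2 0
2 3 1 0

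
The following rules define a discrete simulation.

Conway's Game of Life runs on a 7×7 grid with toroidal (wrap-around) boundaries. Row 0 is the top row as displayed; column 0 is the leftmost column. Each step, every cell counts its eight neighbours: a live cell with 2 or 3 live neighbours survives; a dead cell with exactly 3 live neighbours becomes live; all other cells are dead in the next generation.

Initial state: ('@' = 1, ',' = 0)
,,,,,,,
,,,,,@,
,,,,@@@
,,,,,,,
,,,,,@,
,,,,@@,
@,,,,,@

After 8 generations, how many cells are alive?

15

k=0  ,,,,,,,
,,,,,@,
,,,,@@@
,,,,,,,
,,,,,@,
,,,,@@,
@,,,,,@
k=1  ,,,,,,@
,,,,@@@
,,,,@@@
,,,,@,@
,,,,@@,
,,,,@@,
,,,,,@@
k=2  @,,,@,,
@,,,@,,
@,,@,,,
,,,@,,@
,,,@,,@
,,,,,,,
,,,,@,@
k=3  @,,@@,@
@@,@@,@
@,,@@,@
@,@@@,@
,,,,,,,
,,,,,@,
,,,,,@,
k=4  ,@@@,,,
,@,,,,,
,,,,,,,
@@@,@,@
,,,@@@@
,,,,,,,
,,,,,@,
k=5  ,@@,,,,
,@,,,,,
,,@,,,,
@@@,@,@
,@@@@,@
,,,,,,@
,,@,,,,
k=6  ,@@,,,,
,@,,,,,
,,@@,,,
,,,,@,@
,,,,@,@
@@,,,@,
,@@,,,,
k=7  @,,,,,,
,@,@,,,
,,@@,,,
,,,,@,,
,,,,@,@
@@@,,@@
,,,,,,,
k=8  ,,,,,,,
,@,@,,,
,,@@@,,
,,,,@@,
,@,@@,@
@@,,,@@
,,,,,,,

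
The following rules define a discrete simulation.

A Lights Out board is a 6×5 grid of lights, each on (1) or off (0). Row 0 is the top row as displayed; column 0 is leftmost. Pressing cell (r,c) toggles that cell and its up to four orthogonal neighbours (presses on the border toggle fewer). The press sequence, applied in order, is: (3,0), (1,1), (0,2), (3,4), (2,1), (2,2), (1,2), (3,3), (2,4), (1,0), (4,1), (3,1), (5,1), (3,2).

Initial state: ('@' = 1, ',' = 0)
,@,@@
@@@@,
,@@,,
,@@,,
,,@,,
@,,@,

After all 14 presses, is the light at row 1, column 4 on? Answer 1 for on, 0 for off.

[0] ,@,@@
@@@@,
,@@,,
,@@,,
,,@,,
@,,@,
[1] ,@,@@
@@@@,
@@@,,
@,@,,
@,@,,
@,,@,
[2] ,,,@@
,,,@,
@,@,,
@,@,,
@,@,,
@,,@,
[3] ,@@,@
,,@@,
@,@,,
@,@,,
@,@,,
@,,@,
[4] ,@@,@
,,@@,
@,@,@
@,@@@
@,@,@
@,,@,
[5] ,@@,@
,@@@,
,@,,@
@@@@@
@,@,@
@,,@,
[6] ,@@,@
,@,@,
,,@@@
@@,@@
@,@,@
@,,@,
[7] ,@,,@
,,@,,
,,,@@
@@,@@
@,@,@
@,,@,
[8] ,@,,@
,,@,,
,,,,@
@@@,,
@,@@@
@,,@,
[9] ,@,,@
,,@,@
,,,@,
@@@,@
@,@@@
@,,@,
[10] @@,,@
@@@,@
@,,@,
@@@,@
@,@@@
@,,@,
[11] @@,,@
@@@,@
@,,@,
@,@,@
,@,@@
@@,@,
[12] @@,,@
@@@,@
@@,@,
,@,,@
,,,@@
@@,@,
[13] @@,,@
@@@,@
@@,@,
,@,,@
,@,@@
,,@@,
[14] @@,,@
@@@,@
@@@@,
,,@@@
,@@@@
,,@@,

1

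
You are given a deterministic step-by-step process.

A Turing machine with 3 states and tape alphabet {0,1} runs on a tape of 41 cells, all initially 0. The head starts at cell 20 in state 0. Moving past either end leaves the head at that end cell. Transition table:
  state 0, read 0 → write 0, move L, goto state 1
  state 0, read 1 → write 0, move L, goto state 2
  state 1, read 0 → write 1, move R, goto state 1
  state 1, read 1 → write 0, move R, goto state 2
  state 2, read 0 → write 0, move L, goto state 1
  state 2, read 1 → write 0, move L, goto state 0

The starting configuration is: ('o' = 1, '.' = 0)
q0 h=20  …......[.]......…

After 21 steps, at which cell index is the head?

39

gen 0: q0 h=20  …......[.]......…
gen 1: q1 h=19  …......[.]......…
gen 2: q1 h=20  ….....o[.]......…
gen 3: q1 h=21  …....oo[.]......…
gen 4: q1 h=22  …...ooo[.]......…
gen 5: q1 h=23  …..oooo[.]......…
gen 6: q1 h=24  ….ooooo[.]......…
gen 7: q1 h=25  …oooooo[.]......…
gen 8: q1 h=26  …oooooo[.]......…
gen 9: q1 h=27  …oooooo[.]......…
gen 10: q1 h=28  …oooooo[.]......…
gen 11: q1 h=29  …oooooo[.]......…
gen 12: q1 h=30  …oooooo[.]......…
gen 13: q1 h=31  …oooooo[.]......…
gen 14: q1 h=32  …oooooo[.]......…
gen 15: q1 h=33  …oooooo[.]......…
gen 16: q1 h=34  …oooooo[.]......|
gen 17: q1 h=35  …oooooo[.].....|
gen 18: q1 h=36  …oooooo[.]....|
gen 19: q1 h=37  …oooooo[.]...|
gen 20: q1 h=38  …oooooo[.]..|
gen 21: q1 h=39  …oooooo[.].|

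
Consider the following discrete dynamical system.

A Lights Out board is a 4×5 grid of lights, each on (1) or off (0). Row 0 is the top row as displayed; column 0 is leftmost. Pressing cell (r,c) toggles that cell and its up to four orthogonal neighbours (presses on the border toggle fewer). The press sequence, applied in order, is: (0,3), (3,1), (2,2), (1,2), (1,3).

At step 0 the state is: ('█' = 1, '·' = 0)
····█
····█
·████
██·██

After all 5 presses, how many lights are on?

k=0  ····█
····█
·████
██·██
k=1  ··██·
···██
·████
██·██
k=2  ··██·
···██
··███
··███
k=3  ··██·
··███
·█··█
···██
k=4  ···█·
·█··█
·██·█
···██
k=5  ·····
·███·
·████
···██

9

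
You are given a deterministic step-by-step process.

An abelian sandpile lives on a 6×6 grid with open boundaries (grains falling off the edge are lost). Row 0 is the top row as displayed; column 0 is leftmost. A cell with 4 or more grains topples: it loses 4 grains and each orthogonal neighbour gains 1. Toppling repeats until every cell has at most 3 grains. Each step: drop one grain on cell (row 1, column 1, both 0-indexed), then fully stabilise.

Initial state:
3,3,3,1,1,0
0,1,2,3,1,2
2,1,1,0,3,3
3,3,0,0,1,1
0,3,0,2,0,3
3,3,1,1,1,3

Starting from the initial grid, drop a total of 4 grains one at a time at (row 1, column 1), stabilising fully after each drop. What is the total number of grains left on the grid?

gen 0: 3,3,3,1,1,0
0,1,2,3,1,2
2,1,1,0,3,3
3,3,0,0,1,1
0,3,0,2,0,3
3,3,1,1,1,3
gen 1: 3,3,3,1,1,0
0,2,2,3,1,2
2,1,1,0,3,3
3,3,0,0,1,1
0,3,0,2,0,3
3,3,1,1,1,3
gen 2: 3,3,3,1,1,0
0,3,2,3,1,2
2,1,1,0,3,3
3,3,0,0,1,1
0,3,0,2,0,3
3,3,1,1,1,3
gen 3: 0,2,1,3,1,0
2,2,1,0,2,2
2,2,2,1,3,3
3,3,0,0,1,1
0,3,0,2,0,3
3,3,1,1,1,3
gen 4: 0,2,1,3,1,0
2,3,1,0,2,2
2,2,2,1,3,3
3,3,0,0,1,1
0,3,0,2,0,3
3,3,1,1,1,3

58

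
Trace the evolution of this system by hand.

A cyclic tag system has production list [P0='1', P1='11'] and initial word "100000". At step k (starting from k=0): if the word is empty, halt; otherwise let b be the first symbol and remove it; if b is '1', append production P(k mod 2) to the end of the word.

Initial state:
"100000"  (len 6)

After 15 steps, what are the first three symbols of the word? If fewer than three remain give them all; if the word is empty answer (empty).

111

[0] "100000"  (len 6)
[1] "000001"  (len 6)
[2] "00001"  (len 5)
[3] "0001"  (len 4)
[4] "001"  (len 3)
[5] "01"  (len 2)
[6] "1"  (len 1)
[7] "1"  (len 1)
[8] "11"  (len 2)
[9] "11"  (len 2)
[10] "111"  (len 3)
[11] "111"  (len 3)
[12] "1111"  (len 4)
[13] "1111"  (len 4)
[14] "11111"  (len 5)
[15] "11111"  (len 5)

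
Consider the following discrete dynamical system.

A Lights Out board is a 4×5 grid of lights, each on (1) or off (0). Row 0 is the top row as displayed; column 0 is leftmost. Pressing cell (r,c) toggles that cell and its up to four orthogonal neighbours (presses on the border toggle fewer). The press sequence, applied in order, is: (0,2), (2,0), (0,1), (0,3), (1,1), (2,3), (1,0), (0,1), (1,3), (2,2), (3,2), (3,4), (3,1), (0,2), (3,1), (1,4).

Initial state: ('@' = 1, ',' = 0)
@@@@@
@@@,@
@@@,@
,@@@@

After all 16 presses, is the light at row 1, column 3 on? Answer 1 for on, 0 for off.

0

[0] @@@@@
@@@,@
@@@,@
,@@@@
[1] @,,,@
@@,,@
@@@,@
,@@@@
[2] @,,,@
,@,,@
,,@,@
@@@@@
[3] ,@@,@
,,,,@
,,@,@
@@@@@
[4] ,@,@,
,,,@@
,,@,@
@@@@@
[5] ,,,@,
@@@@@
,@@,@
@@@@@
[6] ,,,@,
@@@,@
,@,@,
@@@,@
[7] @,,@,
,,@,@
@@,@,
@@@,@
[8] ,@@@,
,@@,@
@@,@,
@@@,@
[9] ,@@,,
,@,@,
@@,,,
@@@,@
[10] ,@@,,
,@@@,
@,@@,
@@,,@
[11] ,@@,,
,@@@,
@,,@,
@,@@@
[12] ,@@,,
,@@@,
@,,@@
@,@,,
[13] ,@@,,
,@@@,
@@,@@
,@,,,
[14] ,,,@,
,@,@,
@@,@@
,@,,,
[15] ,,,@,
,@,@,
@,,@@
@,@,,
[16] ,,,@@
,@,,@
@,,@,
@,@,,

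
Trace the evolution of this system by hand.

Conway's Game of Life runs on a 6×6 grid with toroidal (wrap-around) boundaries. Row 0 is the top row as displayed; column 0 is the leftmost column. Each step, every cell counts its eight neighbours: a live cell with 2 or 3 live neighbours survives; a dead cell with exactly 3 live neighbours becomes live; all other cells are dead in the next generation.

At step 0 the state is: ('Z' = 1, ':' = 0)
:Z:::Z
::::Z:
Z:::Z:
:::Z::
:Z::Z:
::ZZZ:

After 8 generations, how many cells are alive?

8

[0] :Z:::Z
::::Z:
Z:::Z:
:::Z::
:Z::Z:
::ZZZ:
[1] ::Z::Z
Z:::Z:
:::ZZZ
:::ZZZ
::::Z:
ZZZZZZ
[2] ::Z:::
Z:::::
Z:::::
::::::
:Z::::
ZZZ:::
[3] Z:Z:::
:Z::::
::::::
::::::
ZZZ:::
Z:Z:::
[4] Z:Z:::
:Z::::
::::::
:Z::::
Z:Z:::
Z:ZZ:Z
[5] Z:ZZ:Z
:Z::::
::::::
:Z::::
Z:ZZ:Z
Z:ZZ:Z
[6] :::Z:Z
ZZZ:::
::::::
ZZZ:::
:::Z:Z
::::::
[7] ZZZ:::
ZZZ:::
::::::
ZZZ:::
ZZZ:::
::::::
[8] Z:Z:::
Z:Z:::
::::::
Z:Z:::
Z:Z:::
::::::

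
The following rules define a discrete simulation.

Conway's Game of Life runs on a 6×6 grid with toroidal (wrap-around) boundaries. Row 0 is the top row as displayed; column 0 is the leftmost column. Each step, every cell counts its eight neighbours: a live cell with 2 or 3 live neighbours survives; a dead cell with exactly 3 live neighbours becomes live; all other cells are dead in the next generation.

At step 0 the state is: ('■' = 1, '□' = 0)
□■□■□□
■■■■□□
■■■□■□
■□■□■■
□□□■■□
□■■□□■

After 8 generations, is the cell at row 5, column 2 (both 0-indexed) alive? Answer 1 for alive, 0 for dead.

0

t=0: □■□■□□
■■■■□□
■■■□■□
■□■□■■
□□□■■□
□■■□□■
t=1: □□□■■□
□□□□■■
□□□□■□
■□■□□□
□□□□□□
■■□□□□
t=2: ■□□■■□
□□□□□■
□□□■■□
□□□□□□
■□□□□□
□□□□□□
t=3: □□□□■■
□□□□□■
□□□□■□
□□□□□□
□□□□□□
□□□□□■
t=4: ■□□□■■
□□□□□■
□□□□□□
□□□□□□
□□□□□□
□□□□■■
t=5: ■□□□□□
■□□□■■
□□□□□□
□□□□□□
□□□□□□
■□□□■□
t=6: ■■□□■□
■□□□□■
□□□□□■
□□□□□□
□□□□□□
□□□□□■
t=7: □■□□■□
□■□□■□
■□□□□■
□□□□□□
□□□□□□
■□□□□■
t=8: □■□□■□
□■□□■□
■□□□□■
□□□□□□
□□□□□□
■□□□□■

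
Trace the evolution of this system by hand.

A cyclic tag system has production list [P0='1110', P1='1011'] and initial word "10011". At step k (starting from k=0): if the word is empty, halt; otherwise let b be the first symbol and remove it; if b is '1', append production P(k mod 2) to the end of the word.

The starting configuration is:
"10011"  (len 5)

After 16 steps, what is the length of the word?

k=0  "10011"  (len 5)
k=1  "00111110"  (len 8)
k=2  "0111110"  (len 7)
k=3  "111110"  (len 6)
k=4  "111101011"  (len 9)
k=5  "111010111110"  (len 12)
k=6  "110101111101011"  (len 15)
k=7  "101011111010111110"  (len 18)
k=8  "010111110101111101011"  (len 21)
k=9  "10111110101111101011"  (len 20)
k=10  "01111101011111010111011"  (len 23)
k=11  "1111101011111010111011"  (len 22)
k=12  "1111010111110101110111011"  (len 25)
k=13  "1110101111101011101110111110"  (len 28)
k=14  "1101011111010111011101111101011"  (len 31)
k=15  "1010111110101110111011111010111110"  (len 34)
k=16  "0101111101011101110111110101111101011"  (len 37)

37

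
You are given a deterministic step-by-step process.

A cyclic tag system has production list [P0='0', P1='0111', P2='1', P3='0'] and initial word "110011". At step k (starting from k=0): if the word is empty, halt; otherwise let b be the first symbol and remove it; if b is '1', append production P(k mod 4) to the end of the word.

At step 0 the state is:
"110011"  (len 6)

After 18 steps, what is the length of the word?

10

k=0  "110011"  (len 6)
k=1  "100110"  (len 6)
k=2  "001100111"  (len 9)
k=3  "01100111"  (len 8)
k=4  "1100111"  (len 7)
k=5  "1001110"  (len 7)
k=6  "0011100111"  (len 10)
k=7  "011100111"  (len 9)
k=8  "11100111"  (len 8)
k=9  "11001110"  (len 8)
k=10  "10011100111"  (len 11)
k=11  "00111001111"  (len 11)
k=12  "0111001111"  (len 10)
k=13  "111001111"  (len 9)
k=14  "110011110111"  (len 12)
k=15  "100111101111"  (len 12)
k=16  "001111011110"  (len 12)
k=17  "01111011110"  (len 11)
k=18  "1111011110"  (len 10)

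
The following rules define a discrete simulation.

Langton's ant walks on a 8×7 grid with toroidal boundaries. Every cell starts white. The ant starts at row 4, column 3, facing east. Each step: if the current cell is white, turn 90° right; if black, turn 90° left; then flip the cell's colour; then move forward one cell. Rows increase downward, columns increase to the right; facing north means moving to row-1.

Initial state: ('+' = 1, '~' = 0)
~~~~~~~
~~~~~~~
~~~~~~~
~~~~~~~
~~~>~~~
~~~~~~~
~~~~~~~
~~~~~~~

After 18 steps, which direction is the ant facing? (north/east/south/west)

west

[0] ~~~~~~~
~~~~~~~
~~~~~~~
~~~~~~~
~~~>~~~
~~~~~~~
~~~~~~~
~~~~~~~
[1] ~~~~~~~
~~~~~~~
~~~~~~~
~~~~~~~
~~~+~~~
~~~v~~~
~~~~~~~
~~~~~~~
[2] ~~~~~~~
~~~~~~~
~~~~~~~
~~~~~~~
~~~+~~~
~~<+~~~
~~~~~~~
~~~~~~~
[3] ~~~~~~~
~~~~~~~
~~~~~~~
~~~~~~~
~~^+~~~
~~++~~~
~~~~~~~
~~~~~~~
[4] ~~~~~~~
~~~~~~~
~~~~~~~
~~~~~~~
~~+>~~~
~~++~~~
~~~~~~~
~~~~~~~
[5] ~~~~~~~
~~~~~~~
~~~~~~~
~~~^~~~
~~+~~~~
~~++~~~
~~~~~~~
~~~~~~~
[6] ~~~~~~~
~~~~~~~
~~~~~~~
~~~+>~~
~~+~~~~
~~++~~~
~~~~~~~
~~~~~~~
[7] ~~~~~~~
~~~~~~~
~~~~~~~
~~~++~~
~~+~v~~
~~++~~~
~~~~~~~
~~~~~~~
[8] ~~~~~~~
~~~~~~~
~~~~~~~
~~~++~~
~~+<+~~
~~++~~~
~~~~~~~
~~~~~~~
[9] ~~~~~~~
~~~~~~~
~~~~~~~
~~~^+~~
~~+++~~
~~++~~~
~~~~~~~
~~~~~~~
[10] ~~~~~~~
~~~~~~~
~~~~~~~
~~<~+~~
~~+++~~
~~++~~~
~~~~~~~
~~~~~~~
[11] ~~~~~~~
~~~~~~~
~~^~~~~
~~+~+~~
~~+++~~
~~++~~~
~~~~~~~
~~~~~~~
[12] ~~~~~~~
~~~~~~~
~~+>~~~
~~+~+~~
~~+++~~
~~++~~~
~~~~~~~
~~~~~~~
[13] ~~~~~~~
~~~~~~~
~~++~~~
~~+v+~~
~~+++~~
~~++~~~
~~~~~~~
~~~~~~~
[14] ~~~~~~~
~~~~~~~
~~++~~~
~~<++~~
~~+++~~
~~++~~~
~~~~~~~
~~~~~~~
[15] ~~~~~~~
~~~~~~~
~~++~~~
~~~++~~
~~v++~~
~~++~~~
~~~~~~~
~~~~~~~
[16] ~~~~~~~
~~~~~~~
~~++~~~
~~~++~~
~~~>+~~
~~++~~~
~~~~~~~
~~~~~~~
[17] ~~~~~~~
~~~~~~~
~~++~~~
~~~^+~~
~~~~+~~
~~++~~~
~~~~~~~
~~~~~~~
[18] ~~~~~~~
~~~~~~~
~~++~~~
~~<~+~~
~~~~+~~
~~++~~~
~~~~~~~
~~~~~~~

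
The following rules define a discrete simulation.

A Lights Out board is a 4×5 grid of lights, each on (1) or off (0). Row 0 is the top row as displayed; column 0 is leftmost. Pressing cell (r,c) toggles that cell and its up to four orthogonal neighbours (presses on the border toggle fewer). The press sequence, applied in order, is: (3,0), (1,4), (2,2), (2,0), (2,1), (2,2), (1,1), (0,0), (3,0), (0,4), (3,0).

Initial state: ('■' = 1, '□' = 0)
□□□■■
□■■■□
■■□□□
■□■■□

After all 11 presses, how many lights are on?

9

gen 0: □□□■■
□■■■□
■■□□□
■□■■□
gen 1: □□□■■
□■■■□
□■□□□
□■■■□
gen 2: □□□■□
□■■□■
□■□□■
□■■■□
gen 3: □□□■□
□■□□■
□□■■■
□■□■□
gen 4: □□□■□
■■□□■
■■■■■
■■□■□
gen 5: □□□■□
■□□□■
□□□■■
■□□■□
gen 6: □□□■□
■□■□■
□■■□■
■□■■□
gen 7: □■□■□
□■□□■
□□■□■
■□■■□
gen 8: ■□□■□
■■□□■
□□■□■
■□■■□
gen 9: ■□□■□
■■□□■
■□■□■
□■■■□
gen 10: ■□□□■
■■□□□
■□■□■
□■■■□
gen 11: ■□□□■
■■□□□
□□■□■
■□■■□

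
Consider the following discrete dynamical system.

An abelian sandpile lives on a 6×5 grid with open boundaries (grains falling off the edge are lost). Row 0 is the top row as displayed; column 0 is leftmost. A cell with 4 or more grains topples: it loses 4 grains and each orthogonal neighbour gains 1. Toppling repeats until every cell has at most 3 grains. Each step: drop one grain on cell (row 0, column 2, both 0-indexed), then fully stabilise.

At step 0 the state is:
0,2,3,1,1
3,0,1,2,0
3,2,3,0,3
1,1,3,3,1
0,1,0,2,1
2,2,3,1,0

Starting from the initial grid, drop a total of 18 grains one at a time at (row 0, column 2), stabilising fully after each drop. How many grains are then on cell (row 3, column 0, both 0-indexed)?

2

[0] 0,2,3,1,1
3,0,1,2,0
3,2,3,0,3
1,1,3,3,1
0,1,0,2,1
2,2,3,1,0
[1] 0,3,0,2,1
3,0,2,2,0
3,2,3,0,3
1,1,3,3,1
0,1,0,2,1
2,2,3,1,0
[2] 0,3,1,2,1
3,0,2,2,0
3,2,3,0,3
1,1,3,3,1
0,1,0,2,1
2,2,3,1,0
[3] 0,3,2,2,1
3,0,2,2,0
3,2,3,0,3
1,1,3,3,1
0,1,0,2,1
2,2,3,1,0
[4] 0,3,3,2,1
3,0,2,2,0
3,2,3,0,3
1,1,3,3,1
0,1,0,2,1
2,2,3,1,0
[5] 1,0,1,3,1
3,1,3,2,0
3,2,3,0,3
1,1,3,3,1
0,1,0,2,1
2,2,3,1,0
[6] 1,0,2,3,1
3,1,3,2,0
3,2,3,0,3
1,1,3,3,1
0,1,0,2,1
2,2,3,1,0
[7] 1,0,3,3,1
3,1,3,2,0
3,2,3,0,3
1,1,3,3,1
0,1,0,2,1
2,2,3,1,0
[8] 1,1,2,1,2
3,2,2,0,1
3,3,1,3,3
1,2,1,0,2
0,1,1,3,1
2,2,3,1,0
[9] 1,1,3,1,2
3,2,2,0,1
3,3,1,3,3
1,2,1,0,2
0,1,1,3,1
2,2,3,1,0
[10] 1,2,0,2,2
3,2,3,0,1
3,3,1,3,3
1,2,1,0,2
0,1,1,3,1
2,2,3,1,0
[11] 1,2,1,2,2
3,2,3,0,1
3,3,1,3,3
1,2,1,0,2
0,1,1,3,1
2,2,3,1,0
[12] 1,2,2,2,2
3,2,3,0,1
3,3,1,3,3
1,2,1,0,2
0,1,1,3,1
2,2,3,1,0
[13] 1,2,3,2,2
3,2,3,0,1
3,3,1,3,3
1,2,1,0,2
0,1,1,3,1
2,2,3,1,0
[14] 1,3,1,3,2
3,3,0,1,1
3,3,2,3,3
1,2,1,0,2
0,1,1,3,1
2,2,3,1,0
[15] 1,3,2,3,2
3,3,0,1,1
3,3,2,3,3
1,2,1,0,2
0,1,1,3,1
2,2,3,1,0
[16] 1,3,3,3,2
3,3,0,1,1
3,3,2,3,3
1,2,1,0,2
0,1,1,3,1
2,2,3,1,0
[17] 3,1,2,0,3
1,2,2,2,1
1,1,3,3,3
2,3,1,0,2
0,1,1,3,1
2,2,3,1,0
[18] 3,1,3,0,3
1,2,2,2,1
1,1,3,3,3
2,3,1,0,2
0,1,1,3,1
2,2,3,1,0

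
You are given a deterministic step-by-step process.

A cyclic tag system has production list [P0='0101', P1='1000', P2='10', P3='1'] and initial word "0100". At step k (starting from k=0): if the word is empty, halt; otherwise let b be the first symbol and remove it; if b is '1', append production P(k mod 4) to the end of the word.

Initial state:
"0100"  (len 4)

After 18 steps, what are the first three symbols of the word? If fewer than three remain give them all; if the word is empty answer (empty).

k=0  "0100"  (len 4)
k=1  "100"  (len 3)
k=2  "001000"  (len 6)
k=3  "01000"  (len 5)
k=4  "1000"  (len 4)
k=5  "0000101"  (len 7)
k=6  "000101"  (len 6)
k=7  "00101"  (len 5)
k=8  "0101"  (len 4)
k=9  "101"  (len 3)
k=10  "011000"  (len 6)
k=11  "11000"  (len 5)
k=12  "10001"  (len 5)
k=13  "00010101"  (len 8)
k=14  "0010101"  (len 7)
k=15  "010101"  (len 6)
k=16  "10101"  (len 5)
k=17  "01010101"  (len 8)
k=18  "1010101"  (len 7)

101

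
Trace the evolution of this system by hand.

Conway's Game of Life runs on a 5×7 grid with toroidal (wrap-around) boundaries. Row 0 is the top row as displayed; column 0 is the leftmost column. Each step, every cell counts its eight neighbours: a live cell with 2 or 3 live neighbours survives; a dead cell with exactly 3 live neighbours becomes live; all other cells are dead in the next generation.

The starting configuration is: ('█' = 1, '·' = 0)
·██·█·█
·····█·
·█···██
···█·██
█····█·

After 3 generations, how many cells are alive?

t=0: ·██·█·█
·····█·
·█···██
···█·██
█····█·
t=1: ██··█·█
·██·█··
█······
·······
████···
t=2: ····███
··██·██
·█·····
█·█····
··██··█
t=3: █······
█·██··█
██·█··█
█·██···
█████·█

18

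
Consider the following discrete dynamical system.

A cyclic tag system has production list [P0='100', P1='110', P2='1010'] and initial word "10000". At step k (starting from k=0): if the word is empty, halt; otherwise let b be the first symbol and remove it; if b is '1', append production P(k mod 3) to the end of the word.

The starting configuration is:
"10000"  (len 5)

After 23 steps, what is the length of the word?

16

step 0: "10000"  (len 5)
step 1: "0000100"  (len 7)
step 2: "000100"  (len 6)
step 3: "00100"  (len 5)
step 4: "0100"  (len 4)
step 5: "100"  (len 3)
step 6: "001010"  (len 6)
step 7: "01010"  (len 5)
step 8: "1010"  (len 4)
step 9: "0101010"  (len 7)
step 10: "101010"  (len 6)
step 11: "01010110"  (len 8)
step 12: "1010110"  (len 7)
step 13: "010110100"  (len 9)
step 14: "10110100"  (len 8)
step 15: "01101001010"  (len 11)
step 16: "1101001010"  (len 10)
step 17: "101001010110"  (len 12)
step 18: "010010101101010"  (len 15)
step 19: "10010101101010"  (len 14)
step 20: "0010101101010110"  (len 16)
step 21: "010101101010110"  (len 15)
step 22: "10101101010110"  (len 14)
step 23: "0101101010110110"  (len 16)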